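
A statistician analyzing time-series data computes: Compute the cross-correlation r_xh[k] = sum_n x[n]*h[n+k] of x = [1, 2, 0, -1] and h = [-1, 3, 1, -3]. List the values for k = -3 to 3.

Both sequences indexed from 0 and zero outside their support.
Lags with overlap: k = -3 to 3.
  r_xh[-3] = x[3]*h[0] = 1
  r_xh[-2] = x[2]*h[0] + x[3]*h[1] = -3
  r_xh[-1] = x[1]*h[0] + x[2]*h[1] + x[3]*h[2] = -3
  r_xh[0] = x[0]*h[0] + x[1]*h[1] + x[2]*h[2] + x[3]*h[3] = 8
  r_xh[1] = x[0]*h[1] + x[1]*h[2] + x[2]*h[3] = 5
  r_xh[2] = x[0]*h[2] + x[1]*h[3] = -5
  r_xh[3] = x[0]*h[3] = -3
r_xh = [1, -3, -3, 8, 5, -5, -3] (for k = -3, ..., 3)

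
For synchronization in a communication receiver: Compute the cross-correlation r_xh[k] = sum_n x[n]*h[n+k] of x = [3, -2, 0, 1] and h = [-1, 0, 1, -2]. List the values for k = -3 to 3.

Both sequences indexed from 0 and zero outside their support.
Lags with overlap: k = -3 to 3.
  r_xh[-3] = x[3]*h[0] = -1
  r_xh[-2] = x[2]*h[0] + x[3]*h[1] = 0
  r_xh[-1] = x[1]*h[0] + x[2]*h[1] + x[3]*h[2] = 3
  r_xh[0] = x[0]*h[0] + x[1]*h[1] + x[2]*h[2] + x[3]*h[3] = -5
  r_xh[1] = x[0]*h[1] + x[1]*h[2] + x[2]*h[3] = -2
  r_xh[2] = x[0]*h[2] + x[1]*h[3] = 7
  r_xh[3] = x[0]*h[3] = -6
r_xh = [-1, 0, 3, -5, -2, 7, -6] (for k = -3, ..., 3)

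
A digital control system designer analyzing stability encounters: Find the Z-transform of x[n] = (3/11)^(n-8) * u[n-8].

Time-shifting property: if X(z) = Z{x[n]}, then Z{x[n-d]} = z^(-d) * X(z)
X(z) = z/(z - 3/11) for x[n] = (3/11)^n * u[n]
Z{x[n-8]} = z^(-8) * z/(z - 3/11) = z^(-7)/(z - 3/11)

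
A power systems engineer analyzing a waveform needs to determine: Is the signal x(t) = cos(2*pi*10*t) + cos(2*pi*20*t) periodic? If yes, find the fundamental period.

f1 = 10 Hz, f2 = 20 Hz
Period T1 = 1/10, T2 = 1/20
Ratio T1/T2 = 20/10, which is rational.
The signal is periodic with fundamental period T = 1/GCD(10,20) = 1/10 s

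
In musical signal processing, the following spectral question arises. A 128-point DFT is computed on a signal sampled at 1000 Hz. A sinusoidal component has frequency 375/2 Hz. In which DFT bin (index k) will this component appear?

DFT frequency resolution = f_s/N = 1000/128 = 125/16 Hz
Bin index k = f_signal / resolution = 375/2 / 125/16 = 24
The signal frequency 375/2 Hz falls in DFT bin k = 24.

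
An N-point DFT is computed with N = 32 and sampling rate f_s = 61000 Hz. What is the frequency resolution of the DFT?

DFT frequency resolution = f_s / N
= 61000 / 32 = 7625/4 Hz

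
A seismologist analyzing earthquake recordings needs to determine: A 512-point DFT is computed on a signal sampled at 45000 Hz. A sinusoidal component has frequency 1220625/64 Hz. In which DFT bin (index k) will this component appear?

DFT frequency resolution = f_s/N = 45000/512 = 5625/64 Hz
Bin index k = f_signal / resolution = 1220625/64 / 5625/64 = 217
The signal frequency 1220625/64 Hz falls in DFT bin k = 217.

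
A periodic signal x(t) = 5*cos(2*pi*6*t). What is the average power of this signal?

Average power of A*cos(wt) is A^2/2.
P = 5^2 / 2 = 25/2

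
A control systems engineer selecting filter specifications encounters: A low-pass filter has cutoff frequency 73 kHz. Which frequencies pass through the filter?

A low-pass filter passes all frequencies below the cutoff frequency 73 kHz and attenuates higher frequencies.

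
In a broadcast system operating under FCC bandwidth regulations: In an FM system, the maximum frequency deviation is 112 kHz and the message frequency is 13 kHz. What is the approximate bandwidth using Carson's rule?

Carson's rule: BW = 2*(delta_f + f_m)
= 2*(112 + 13) kHz = 250 kHz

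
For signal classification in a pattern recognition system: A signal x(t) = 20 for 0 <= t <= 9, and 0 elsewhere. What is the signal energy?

Energy = integral of |x(t)|^2 dt over the signal duration
= 20^2 * 9 = 400 * 9 = 3600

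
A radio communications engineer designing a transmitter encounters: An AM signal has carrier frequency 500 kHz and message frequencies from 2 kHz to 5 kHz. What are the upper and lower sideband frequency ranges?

Upper sideband (USB) = fc + [fm_low, fm_high] = 500 + [2, 5] = [502, 505] kHz
Lower sideband (LSB) = fc - [fm_high, fm_low] = 500 - [5, 2] = [495, 498] kHz
Total occupied spectrum: 495 kHz to 505 kHz (plus carrier at 500 kHz)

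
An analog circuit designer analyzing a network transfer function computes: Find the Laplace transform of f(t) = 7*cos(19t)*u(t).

Standard pair: cos(wt)*u(t) <-> s/(s^2+w^2)
With w = 19: L{7*cos(19t)*u(t)} = 7s/(s^2+361)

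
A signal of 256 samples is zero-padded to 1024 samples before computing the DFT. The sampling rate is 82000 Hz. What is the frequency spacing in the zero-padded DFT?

Original DFT: N = 256, resolution = f_s/N = 82000/256 = 5125/16 Hz
Zero-padded DFT: N = 1024, resolution = f_s/N = 82000/1024 = 5125/64 Hz
Zero-padding interpolates the spectrum (finer frequency grid)
but does NOT improve the true spectral resolution (ability to resolve close frequencies).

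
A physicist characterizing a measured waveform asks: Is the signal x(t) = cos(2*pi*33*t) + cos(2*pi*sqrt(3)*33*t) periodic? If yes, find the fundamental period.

f1 = 33 Hz, f2 = 33*sqrt(3) Hz
Ratio f2/f1 = sqrt(3), which is irrational.
Since the frequency ratio is irrational, no common period exists.
The signal is not periodic.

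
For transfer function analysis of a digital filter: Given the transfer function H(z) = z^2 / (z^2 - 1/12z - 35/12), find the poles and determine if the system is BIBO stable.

Poles are roots of the denominator: z^2 - 1/12z - 35/12 = 0.
Quadratic formula: z = [-(-1/12) +/- sqrt((-1/12)^2 - 4*(-35/12))] / 2
Discriminant = 1/144 + 35/3 = 1681/144; sqrt = 41/12.
z = (1/12 +/- 41/12) / 2 => z = 7/4 or z = -5/3.
|p1| = 7/4, |p2| = 5/3.
For BIBO stability, all poles must lie inside the unit circle (|p| < 1).
System is UNSTABLE since at least one |p| >= 1.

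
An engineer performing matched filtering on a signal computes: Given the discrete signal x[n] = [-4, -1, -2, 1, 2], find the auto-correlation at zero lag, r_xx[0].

The auto-correlation at zero lag r_xx[0] equals the signal energy.
r_xx[0] = sum of x[n]^2 = (-4)^2 + (-1)^2 + (-2)^2 + 1^2 + 2^2
= 16 + 1 + 4 + 1 + 4 = 26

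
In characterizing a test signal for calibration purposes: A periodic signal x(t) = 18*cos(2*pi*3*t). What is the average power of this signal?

Average power of A*cos(wt) is A^2/2.
P = 18^2 / 2 = 324/2 = 162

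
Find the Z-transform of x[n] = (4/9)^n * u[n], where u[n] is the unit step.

The Z-transform of a^n * u[n] is z/(z-a) for |z| > |a|.
Here a = 4/9, so X(z) = z/(z - (4/9)) = 9z/(9z - 4)
ROC: |z| > 4/9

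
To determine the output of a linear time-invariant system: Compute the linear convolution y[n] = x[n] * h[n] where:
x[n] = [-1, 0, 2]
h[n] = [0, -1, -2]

y[n] = sum_k x[k]*h[n-k]. Output length = len(x) + len(h) - 1 = 3 + 3 - 1 = 5.
y[0] = -1*0 = 0
y[1] = 0*0 + -1*-1 = 1
y[2] = 2*0 + 0*-1 + -1*-2 = 2
y[3] = 2*-1 + 0*-2 = -2
y[4] = 2*-2 = -4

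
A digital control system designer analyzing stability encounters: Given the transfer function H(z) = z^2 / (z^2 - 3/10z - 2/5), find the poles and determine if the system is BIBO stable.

Poles are roots of the denominator: z^2 - 3/10z - 2/5 = 0.
Quadratic formula: z = [-(-3/10) +/- sqrt((-3/10)^2 - 4*(-2/5))] / 2
Discriminant = 9/100 + 8/5 = 169/100; sqrt = 13/10.
z = (3/10 +/- 13/10) / 2 => z = 4/5 or z = -1/2.
|p1| = 1/2, |p2| = 4/5.
For BIBO stability, all poles must lie inside the unit circle (|p| < 1).
System is STABLE since both |p| < 1.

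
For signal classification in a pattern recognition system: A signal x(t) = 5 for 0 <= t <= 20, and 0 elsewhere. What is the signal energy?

Energy = integral of |x(t)|^2 dt over the signal duration
= 5^2 * 20 = 25 * 20 = 500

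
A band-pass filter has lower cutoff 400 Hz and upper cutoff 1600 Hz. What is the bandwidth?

Bandwidth = f_high - f_low
= 1600 Hz - 400 Hz = 1200 Hz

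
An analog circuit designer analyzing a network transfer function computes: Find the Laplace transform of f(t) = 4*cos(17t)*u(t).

Standard pair: cos(wt)*u(t) <-> s/(s^2+w^2)
With w = 17: L{4*cos(17t)*u(t)} = 4s/(s^2+289)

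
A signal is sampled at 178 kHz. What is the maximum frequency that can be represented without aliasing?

The maximum frequency that can be represented without aliasing
is the Nyquist frequency: f_max = f_s / 2 = 178 kHz / 2 = 89 kHz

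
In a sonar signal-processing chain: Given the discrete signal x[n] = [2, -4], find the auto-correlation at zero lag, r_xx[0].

The auto-correlation at zero lag r_xx[0] equals the signal energy.
r_xx[0] = sum of x[n]^2 = 2^2 + (-4)^2
= 4 + 16 = 20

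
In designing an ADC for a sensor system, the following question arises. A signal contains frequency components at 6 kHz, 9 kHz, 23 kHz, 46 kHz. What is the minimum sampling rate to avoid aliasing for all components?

The highest frequency component is f_max = 46 kHz.
Nyquist rate = 2 * f_max = 2 * 46 kHz = 92 kHz.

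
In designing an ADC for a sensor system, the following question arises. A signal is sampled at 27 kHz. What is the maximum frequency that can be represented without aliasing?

The maximum frequency that can be represented without aliasing
is the Nyquist frequency: f_max = f_s / 2 = 27 kHz / 2 = 27/2 kHz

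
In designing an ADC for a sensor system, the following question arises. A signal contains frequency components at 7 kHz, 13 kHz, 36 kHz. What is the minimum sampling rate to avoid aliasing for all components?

The highest frequency component is f_max = 36 kHz.
Nyquist rate = 2 * f_max = 2 * 36 kHz = 72 kHz.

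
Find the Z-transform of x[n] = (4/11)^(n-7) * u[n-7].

Time-shifting property: if X(z) = Z{x[n]}, then Z{x[n-d]} = z^(-d) * X(z)
X(z) = z/(z - 4/11) for x[n] = (4/11)^n * u[n]
Z{x[n-7]} = z^(-7) * z/(z - 4/11) = z^(-6)/(z - 4/11)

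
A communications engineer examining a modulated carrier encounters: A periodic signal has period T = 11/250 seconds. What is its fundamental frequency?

The fundamental frequency is the reciprocal of the period.
f = 1/T = 1/(11/250) = 250/11 Hz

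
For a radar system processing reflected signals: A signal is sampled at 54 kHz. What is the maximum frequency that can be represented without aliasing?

The maximum frequency that can be represented without aliasing
is the Nyquist frequency: f_max = f_s / 2 = 54 kHz / 2 = 27 kHz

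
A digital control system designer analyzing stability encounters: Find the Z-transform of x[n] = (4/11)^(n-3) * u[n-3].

Time-shifting property: if X(z) = Z{x[n]}, then Z{x[n-d]} = z^(-d) * X(z)
X(z) = z/(z - 4/11) for x[n] = (4/11)^n * u[n]
Z{x[n-3]} = z^(-3) * z/(z - 4/11) = z^(-2)/(z - 4/11)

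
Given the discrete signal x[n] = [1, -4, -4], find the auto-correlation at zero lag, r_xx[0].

The auto-correlation at zero lag r_xx[0] equals the signal energy.
r_xx[0] = sum of x[n]^2 = 1^2 + (-4)^2 + (-4)^2
= 1 + 16 + 16 = 33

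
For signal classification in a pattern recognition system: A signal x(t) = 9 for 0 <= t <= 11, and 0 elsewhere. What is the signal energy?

Energy = integral of |x(t)|^2 dt over the signal duration
= 9^2 * 11 = 81 * 11 = 891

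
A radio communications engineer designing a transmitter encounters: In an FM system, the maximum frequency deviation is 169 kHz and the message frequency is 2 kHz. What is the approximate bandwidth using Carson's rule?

Carson's rule: BW = 2*(delta_f + f_m)
= 2*(169 + 2) kHz = 342 kHz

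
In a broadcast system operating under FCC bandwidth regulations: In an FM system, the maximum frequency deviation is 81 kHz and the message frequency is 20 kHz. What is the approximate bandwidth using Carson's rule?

Carson's rule: BW = 2*(delta_f + f_m)
= 2*(81 + 20) kHz = 202 kHz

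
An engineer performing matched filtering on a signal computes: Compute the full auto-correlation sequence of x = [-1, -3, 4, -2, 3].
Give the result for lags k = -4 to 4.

r_xx[k] = sum_m x[m]*x[m+k], indexed from 0, for k = -4 to 4:
  r_xx[-4] = x[4]*x[0] = -3
  r_xx[-3] = x[3]*x[0] + x[4]*x[1] = -7
  r_xx[-2] = x[2]*x[0] + x[3]*x[1] + x[4]*x[2] = 14
  r_xx[-1] = x[1]*x[0] + x[2]*x[1] + x[3]*x[2] + x[4]*x[3] = -23
  r_xx[0] = x[0]*x[0] + x[1]*x[1] + x[2]*x[2] + x[3]*x[3] + x[4]*x[4] = 39
  r_xx[1] = x[0]*x[1] + x[1]*x[2] + x[2]*x[3] + x[3]*x[4] = -23
  r_xx[2] = x[0]*x[2] + x[1]*x[3] + x[2]*x[4] = 14
  r_xx[3] = x[0]*x[3] + x[1]*x[4] = -7
  r_xx[4] = x[0]*x[4] = -3
r_xx = [-3, -7, 14, -23, 39, -23, 14, -7, -3]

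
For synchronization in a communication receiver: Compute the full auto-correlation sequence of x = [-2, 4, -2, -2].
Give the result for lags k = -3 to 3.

r_xx[k] = sum_m x[m]*x[m+k], indexed from 0, for k = -3 to 3:
  r_xx[-3] = x[3]*x[0] = 4
  r_xx[-2] = x[2]*x[0] + x[3]*x[1] = -4
  r_xx[-1] = x[1]*x[0] + x[2]*x[1] + x[3]*x[2] = -12
  r_xx[0] = x[0]*x[0] + x[1]*x[1] + x[2]*x[2] + x[3]*x[3] = 28
  r_xx[1] = x[0]*x[1] + x[1]*x[2] + x[2]*x[3] = -12
  r_xx[2] = x[0]*x[2] + x[1]*x[3] = -4
  r_xx[3] = x[0]*x[3] = 4
r_xx = [4, -4, -12, 28, -12, -4, 4]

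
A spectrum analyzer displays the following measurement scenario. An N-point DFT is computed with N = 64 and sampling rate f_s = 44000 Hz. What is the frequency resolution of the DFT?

DFT frequency resolution = f_s / N
= 44000 / 64 = 1375/2 Hz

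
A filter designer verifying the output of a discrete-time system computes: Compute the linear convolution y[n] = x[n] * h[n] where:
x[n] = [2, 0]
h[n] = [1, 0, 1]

y[n] = sum_k x[k]*h[n-k]. Output length = len(x) + len(h) - 1 = 2 + 3 - 1 = 4.
y[0] = 2*1 = 2
y[1] = 0*1 + 2*0 = 0
y[2] = 0*0 + 2*1 = 2
y[3] = 0*1 = 0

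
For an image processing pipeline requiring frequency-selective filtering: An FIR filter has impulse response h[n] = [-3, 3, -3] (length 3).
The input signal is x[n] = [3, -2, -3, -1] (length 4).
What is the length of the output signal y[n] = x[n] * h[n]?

For linear convolution, the output length is:
len(y) = len(x) + len(h) - 1 = 4 + 3 - 1 = 6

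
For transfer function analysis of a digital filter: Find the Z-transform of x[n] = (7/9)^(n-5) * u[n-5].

Time-shifting property: if X(z) = Z{x[n]}, then Z{x[n-d]} = z^(-d) * X(z)
X(z) = z/(z - 7/9) for x[n] = (7/9)^n * u[n]
Z{x[n-5]} = z^(-5) * z/(z - 7/9) = z^(-4)/(z - 7/9)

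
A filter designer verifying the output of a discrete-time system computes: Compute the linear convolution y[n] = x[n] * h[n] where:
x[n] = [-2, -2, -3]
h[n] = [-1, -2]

y[n] = sum_k x[k]*h[n-k]. Output length = len(x) + len(h) - 1 = 3 + 2 - 1 = 4.
y[0] = -2*-1 = 2
y[1] = -2*-1 + -2*-2 = 6
y[2] = -3*-1 + -2*-2 = 7
y[3] = -3*-2 = 6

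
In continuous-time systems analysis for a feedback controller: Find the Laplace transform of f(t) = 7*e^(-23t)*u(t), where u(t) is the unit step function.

Standard Laplace transform pair:
e^(-at)*u(t) <-> 1/(s+a)
With a = 23: L{7*e^(-23t)*u(t)} = 7/(s+23), ROC: Re(s) > -23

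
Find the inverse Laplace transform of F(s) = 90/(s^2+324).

Standard pair: w/(s^2+w^2) <-> sin(wt)*u(t)
Recognize w^2 = 324, so w = 18; numerator 90 = 5*18.
f(t) = 5*sin(18t)*u(t)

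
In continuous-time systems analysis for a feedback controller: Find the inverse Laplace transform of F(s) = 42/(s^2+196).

Standard pair: w/(s^2+w^2) <-> sin(wt)*u(t)
Recognize w^2 = 196, so w = 14; numerator 42 = 3*14.
f(t) = 3*sin(14t)*u(t)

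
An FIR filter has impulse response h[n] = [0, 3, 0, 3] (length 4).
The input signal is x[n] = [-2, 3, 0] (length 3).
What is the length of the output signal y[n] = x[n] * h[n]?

For linear convolution, the output length is:
len(y) = len(x) + len(h) - 1 = 3 + 4 - 1 = 6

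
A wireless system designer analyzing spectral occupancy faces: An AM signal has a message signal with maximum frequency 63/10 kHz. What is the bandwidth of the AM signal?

In AM (double-sideband), the bandwidth is twice the message frequency.
BW = 2 * f_m = 2 * 63/10 kHz = 63/5 kHz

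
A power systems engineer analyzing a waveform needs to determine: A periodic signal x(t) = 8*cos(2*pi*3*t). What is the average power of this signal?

Average power of A*cos(wt) is A^2/2.
P = 8^2 / 2 = 64/2 = 32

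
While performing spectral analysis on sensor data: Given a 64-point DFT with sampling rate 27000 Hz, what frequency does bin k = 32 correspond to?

The frequency of DFT bin k is: f_k = k * f_s / N
f_32 = 32 * 27000 / 64 = 13500 Hz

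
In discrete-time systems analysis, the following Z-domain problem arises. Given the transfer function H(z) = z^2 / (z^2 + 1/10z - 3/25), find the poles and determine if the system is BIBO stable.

Poles are roots of the denominator: z^2 + 1/10z - 3/25 = 0.
Quadratic formula: z = [-(1/10) +/- sqrt((1/10)^2 - 4*(-3/25))] / 2
Discriminant = 1/100 + 12/25 = 49/100; sqrt = 7/10.
z = (-1/10 +/- 7/10) / 2 => z = 3/10 or z = -2/5.
|p1| = 3/10, |p2| = 2/5.
For BIBO stability, all poles must lie inside the unit circle (|p| < 1).
System is STABLE since both |p| < 1.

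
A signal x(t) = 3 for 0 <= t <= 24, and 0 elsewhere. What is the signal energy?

Energy = integral of |x(t)|^2 dt over the signal duration
= 3^2 * 24 = 9 * 24 = 216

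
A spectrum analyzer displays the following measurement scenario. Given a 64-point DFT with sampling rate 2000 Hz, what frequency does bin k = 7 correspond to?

The frequency of DFT bin k is: f_k = k * f_s / N
f_7 = 7 * 2000 / 64 = 875/4 Hz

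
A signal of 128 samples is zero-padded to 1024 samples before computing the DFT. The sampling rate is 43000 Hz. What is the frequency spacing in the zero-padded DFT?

Original DFT: N = 128, resolution = f_s/N = 43000/128 = 5375/16 Hz
Zero-padded DFT: N = 1024, resolution = f_s/N = 43000/1024 = 5375/128 Hz
Zero-padding interpolates the spectrum (finer frequency grid)
but does NOT improve the true spectral resolution (ability to resolve close frequencies).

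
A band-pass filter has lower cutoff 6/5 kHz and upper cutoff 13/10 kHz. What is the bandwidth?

Bandwidth = f_high - f_low
= 13/10 kHz - 6/5 kHz = 1/10 kHz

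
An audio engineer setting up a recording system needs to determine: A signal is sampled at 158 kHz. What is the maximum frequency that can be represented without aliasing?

The maximum frequency that can be represented without aliasing
is the Nyquist frequency: f_max = f_s / 2 = 158 kHz / 2 = 79 kHz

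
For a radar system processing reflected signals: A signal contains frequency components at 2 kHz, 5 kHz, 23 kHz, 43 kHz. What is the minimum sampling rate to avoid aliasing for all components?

The highest frequency component is f_max = 43 kHz.
Nyquist rate = 2 * f_max = 2 * 43 kHz = 86 kHz.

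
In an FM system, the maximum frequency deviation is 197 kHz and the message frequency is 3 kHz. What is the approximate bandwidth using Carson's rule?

Carson's rule: BW = 2*(delta_f + f_m)
= 2*(197 + 3) kHz = 400 kHz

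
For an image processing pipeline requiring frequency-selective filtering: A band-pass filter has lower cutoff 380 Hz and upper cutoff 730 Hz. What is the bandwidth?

Bandwidth = f_high - f_low
= 730 Hz - 380 Hz = 350 Hz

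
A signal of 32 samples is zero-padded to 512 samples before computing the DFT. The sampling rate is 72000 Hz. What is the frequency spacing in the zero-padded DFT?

Original DFT: N = 32, resolution = f_s/N = 72000/32 = 2250 Hz
Zero-padded DFT: N = 512, resolution = f_s/N = 72000/512 = 1125/8 Hz
Zero-padding interpolates the spectrum (finer frequency grid)
but does NOT improve the true spectral resolution (ability to resolve close frequencies).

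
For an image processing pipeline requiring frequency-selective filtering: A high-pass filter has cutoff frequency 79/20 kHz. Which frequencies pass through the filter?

A high-pass filter passes all frequencies above the cutoff frequency 79/20 kHz and attenuates lower frequencies.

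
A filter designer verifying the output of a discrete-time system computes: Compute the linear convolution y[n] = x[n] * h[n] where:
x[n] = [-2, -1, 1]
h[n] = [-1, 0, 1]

y[n] = sum_k x[k]*h[n-k]. Output length = len(x) + len(h) - 1 = 3 + 3 - 1 = 5.
y[0] = -2*-1 = 2
y[1] = -1*-1 + -2*0 = 1
y[2] = 1*-1 + -1*0 + -2*1 = -3
y[3] = 1*0 + -1*1 = -1
y[4] = 1*1 = 1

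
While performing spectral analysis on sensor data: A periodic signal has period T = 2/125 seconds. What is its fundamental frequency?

The fundamental frequency is the reciprocal of the period.
f = 1/T = 1/(2/125) = 125/2 Hz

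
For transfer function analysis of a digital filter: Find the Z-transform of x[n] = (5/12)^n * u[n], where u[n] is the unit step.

The Z-transform of a^n * u[n] is z/(z-a) for |z| > |a|.
Here a = 5/12, so X(z) = z/(z - (5/12)) = 12z/(12z - 5)
ROC: |z| > 5/12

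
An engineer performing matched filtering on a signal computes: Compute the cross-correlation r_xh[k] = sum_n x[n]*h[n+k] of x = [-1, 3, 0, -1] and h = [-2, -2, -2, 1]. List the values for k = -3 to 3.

Both sequences indexed from 0 and zero outside their support.
Lags with overlap: k = -3 to 3.
  r_xh[-3] = x[3]*h[0] = 2
  r_xh[-2] = x[2]*h[0] + x[3]*h[1] = 2
  r_xh[-1] = x[1]*h[0] + x[2]*h[1] + x[3]*h[2] = -4
  r_xh[0] = x[0]*h[0] + x[1]*h[1] + x[2]*h[2] + x[3]*h[3] = -5
  r_xh[1] = x[0]*h[1] + x[1]*h[2] + x[2]*h[3] = -4
  r_xh[2] = x[0]*h[2] + x[1]*h[3] = 5
  r_xh[3] = x[0]*h[3] = -1
r_xh = [2, 2, -4, -5, -4, 5, -1] (for k = -3, ..., 3)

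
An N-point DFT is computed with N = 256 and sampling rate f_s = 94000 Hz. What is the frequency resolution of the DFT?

DFT frequency resolution = f_s / N
= 94000 / 256 = 5875/16 Hz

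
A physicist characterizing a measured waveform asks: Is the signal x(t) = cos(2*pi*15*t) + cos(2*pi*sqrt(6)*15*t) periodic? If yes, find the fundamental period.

f1 = 15 Hz, f2 = 15*sqrt(6) Hz
Ratio f2/f1 = sqrt(6), which is irrational.
Since the frequency ratio is irrational, no common period exists.
The signal is not periodic.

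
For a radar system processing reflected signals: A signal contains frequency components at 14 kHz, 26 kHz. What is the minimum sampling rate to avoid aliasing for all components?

The highest frequency component is f_max = 26 kHz.
Nyquist rate = 2 * f_max = 2 * 26 kHz = 52 kHz.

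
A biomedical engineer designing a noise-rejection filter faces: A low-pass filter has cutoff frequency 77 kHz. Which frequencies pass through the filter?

A low-pass filter passes all frequencies below the cutoff frequency 77 kHz and attenuates higher frequencies.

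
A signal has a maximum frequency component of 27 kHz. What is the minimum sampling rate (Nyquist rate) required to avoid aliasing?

By the Nyquist-Shannon sampling theorem,
the minimum sampling rate (Nyquist rate) must be at least 2 * f_max.
Nyquist rate = 2 * 27 kHz = 54 kHz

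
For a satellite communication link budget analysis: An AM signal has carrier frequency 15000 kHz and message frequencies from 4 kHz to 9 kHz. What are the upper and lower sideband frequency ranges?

Upper sideband (USB) = fc + [fm_low, fm_high] = 15000 + [4, 9] = [15004, 15009] kHz
Lower sideband (LSB) = fc - [fm_high, fm_low] = 15000 - [9, 4] = [14991, 14996] kHz
Total occupied spectrum: 14991 kHz to 15009 kHz (plus carrier at 15000 kHz)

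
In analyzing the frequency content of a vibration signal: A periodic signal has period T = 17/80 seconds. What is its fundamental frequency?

The fundamental frequency is the reciprocal of the period.
f = 1/T = 1/(17/80) = 80/17 Hz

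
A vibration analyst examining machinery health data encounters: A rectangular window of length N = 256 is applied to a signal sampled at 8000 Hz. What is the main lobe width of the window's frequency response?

For a rectangular window of length N,
the main lobe width in frequency is 2*f_s/N.
= 2*8000/256 = 125/2 Hz
This determines the minimum frequency separation for resolving two sinusoids.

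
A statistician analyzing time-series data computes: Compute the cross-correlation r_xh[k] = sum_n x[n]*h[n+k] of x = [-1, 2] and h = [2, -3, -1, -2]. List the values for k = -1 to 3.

Both sequences indexed from 0 and zero outside their support.
Lags with overlap: k = -1 to 3.
  r_xh[-1] = x[1]*h[0] = 4
  r_xh[0] = x[0]*h[0] + x[1]*h[1] = -8
  r_xh[1] = x[0]*h[1] + x[1]*h[2] = 1
  r_xh[2] = x[0]*h[2] + x[1]*h[3] = -3
  r_xh[3] = x[0]*h[3] = 2
r_xh = [4, -8, 1, -3, 2] (for k = -1, ..., 3)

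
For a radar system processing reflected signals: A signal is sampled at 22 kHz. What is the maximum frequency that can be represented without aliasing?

The maximum frequency that can be represented without aliasing
is the Nyquist frequency: f_max = f_s / 2 = 22 kHz / 2 = 11 kHz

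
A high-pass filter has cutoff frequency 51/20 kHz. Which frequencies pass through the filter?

A high-pass filter passes all frequencies above the cutoff frequency 51/20 kHz and attenuates lower frequencies.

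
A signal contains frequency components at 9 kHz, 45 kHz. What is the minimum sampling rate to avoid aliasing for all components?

The highest frequency component is f_max = 45 kHz.
Nyquist rate = 2 * f_max = 2 * 45 kHz = 90 kHz.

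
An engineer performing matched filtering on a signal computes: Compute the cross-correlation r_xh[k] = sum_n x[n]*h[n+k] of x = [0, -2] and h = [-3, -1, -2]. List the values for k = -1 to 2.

Both sequences indexed from 0 and zero outside their support.
Lags with overlap: k = -1 to 2.
  r_xh[-1] = x[1]*h[0] = 6
  r_xh[0] = x[0]*h[0] + x[1]*h[1] = 2
  r_xh[1] = x[0]*h[1] + x[1]*h[2] = 4
  r_xh[2] = x[0]*h[2] = 0
r_xh = [6, 2, 4, 0] (for k = -1, ..., 2)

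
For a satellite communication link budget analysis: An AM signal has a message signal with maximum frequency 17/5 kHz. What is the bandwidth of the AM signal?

In AM (double-sideband), the bandwidth is twice the message frequency.
BW = 2 * f_m = 2 * 17/5 kHz = 34/5 kHz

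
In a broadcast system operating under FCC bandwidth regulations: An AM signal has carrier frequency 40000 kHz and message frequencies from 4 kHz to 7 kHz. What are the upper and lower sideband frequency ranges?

Upper sideband (USB) = fc + [fm_low, fm_high] = 40000 + [4, 7] = [40004, 40007] kHz
Lower sideband (LSB) = fc - [fm_high, fm_low] = 40000 - [7, 4] = [39993, 39996] kHz
Total occupied spectrum: 39993 kHz to 40007 kHz (plus carrier at 40000 kHz)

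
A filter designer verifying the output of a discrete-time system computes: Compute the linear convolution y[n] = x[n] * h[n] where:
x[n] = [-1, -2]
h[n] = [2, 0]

y[n] = sum_k x[k]*h[n-k]. Output length = len(x) + len(h) - 1 = 2 + 2 - 1 = 3.
y[0] = -1*2 = -2
y[1] = -2*2 + -1*0 = -4
y[2] = -2*0 = 0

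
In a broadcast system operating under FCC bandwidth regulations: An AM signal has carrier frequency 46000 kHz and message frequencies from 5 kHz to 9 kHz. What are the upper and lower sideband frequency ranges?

Upper sideband (USB) = fc + [fm_low, fm_high] = 46000 + [5, 9] = [46005, 46009] kHz
Lower sideband (LSB) = fc - [fm_high, fm_low] = 46000 - [9, 5] = [45991, 45995] kHz
Total occupied spectrum: 45991 kHz to 46009 kHz (plus carrier at 46000 kHz)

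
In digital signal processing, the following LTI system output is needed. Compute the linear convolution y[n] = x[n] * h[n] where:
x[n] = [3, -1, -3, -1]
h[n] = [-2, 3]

y[n] = sum_k x[k]*h[n-k]. Output length = len(x) + len(h) - 1 = 4 + 2 - 1 = 5.
y[0] = 3*-2 = -6
y[1] = -1*-2 + 3*3 = 11
y[2] = -3*-2 + -1*3 = 3
y[3] = -1*-2 + -3*3 = -7
y[4] = -1*3 = -3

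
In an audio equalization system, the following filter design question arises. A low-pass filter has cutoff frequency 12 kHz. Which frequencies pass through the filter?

A low-pass filter passes all frequencies below the cutoff frequency 12 kHz and attenuates higher frequencies.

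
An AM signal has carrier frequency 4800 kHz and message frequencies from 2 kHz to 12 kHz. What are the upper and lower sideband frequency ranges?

Upper sideband (USB) = fc + [fm_low, fm_high] = 4800 + [2, 12] = [4802, 4812] kHz
Lower sideband (LSB) = fc - [fm_high, fm_low] = 4800 - [12, 2] = [4788, 4798] kHz
Total occupied spectrum: 4788 kHz to 4812 kHz (plus carrier at 4800 kHz)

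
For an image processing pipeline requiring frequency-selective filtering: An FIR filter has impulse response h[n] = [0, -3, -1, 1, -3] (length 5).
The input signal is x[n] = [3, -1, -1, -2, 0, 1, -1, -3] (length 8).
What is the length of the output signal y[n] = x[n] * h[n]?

For linear convolution, the output length is:
len(y) = len(x) + len(h) - 1 = 8 + 5 - 1 = 12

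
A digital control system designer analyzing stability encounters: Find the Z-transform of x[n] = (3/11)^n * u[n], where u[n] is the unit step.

The Z-transform of a^n * u[n] is z/(z-a) for |z| > |a|.
Here a = 3/11, so X(z) = z/(z - (3/11)) = 11z/(11z - 3)
ROC: |z| > 3/11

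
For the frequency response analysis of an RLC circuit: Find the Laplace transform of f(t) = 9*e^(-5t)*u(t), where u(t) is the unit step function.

Standard Laplace transform pair:
e^(-at)*u(t) <-> 1/(s+a)
With a = 5: L{9*e^(-5t)*u(t)} = 9/(s+5), ROC: Re(s) > -5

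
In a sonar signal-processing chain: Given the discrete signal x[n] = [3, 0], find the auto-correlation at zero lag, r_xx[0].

The auto-correlation at zero lag r_xx[0] equals the signal energy.
r_xx[0] = sum of x[n]^2 = 3^2 + 0^2
= 9 + 0 = 9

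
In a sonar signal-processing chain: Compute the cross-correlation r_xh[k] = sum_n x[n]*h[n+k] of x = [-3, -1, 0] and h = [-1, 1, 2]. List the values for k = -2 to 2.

Both sequences indexed from 0 and zero outside their support.
Lags with overlap: k = -2 to 2.
  r_xh[-2] = x[2]*h[0] = 0
  r_xh[-1] = x[1]*h[0] + x[2]*h[1] = 1
  r_xh[0] = x[0]*h[0] + x[1]*h[1] + x[2]*h[2] = 2
  r_xh[1] = x[0]*h[1] + x[1]*h[2] = -5
  r_xh[2] = x[0]*h[2] = -6
r_xh = [0, 1, 2, -5, -6] (for k = -2, ..., 2)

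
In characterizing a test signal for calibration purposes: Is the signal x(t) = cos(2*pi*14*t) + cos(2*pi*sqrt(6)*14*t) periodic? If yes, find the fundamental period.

f1 = 14 Hz, f2 = 14*sqrt(6) Hz
Ratio f2/f1 = sqrt(6), which is irrational.
Since the frequency ratio is irrational, no common period exists.
The signal is not periodic.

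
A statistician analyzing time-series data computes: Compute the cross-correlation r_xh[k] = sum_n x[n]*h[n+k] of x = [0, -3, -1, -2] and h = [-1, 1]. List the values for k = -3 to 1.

Both sequences indexed from 0 and zero outside their support.
Lags with overlap: k = -3 to 1.
  r_xh[-3] = x[3]*h[0] = 2
  r_xh[-2] = x[2]*h[0] + x[3]*h[1] = -1
  r_xh[-1] = x[1]*h[0] + x[2]*h[1] = 2
  r_xh[0] = x[0]*h[0] + x[1]*h[1] = -3
  r_xh[1] = x[0]*h[1] = 0
r_xh = [2, -1, 2, -3, 0] (for k = -3, ..., 1)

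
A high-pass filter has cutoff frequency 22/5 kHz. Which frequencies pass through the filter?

A high-pass filter passes all frequencies above the cutoff frequency 22/5 kHz and attenuates lower frequencies.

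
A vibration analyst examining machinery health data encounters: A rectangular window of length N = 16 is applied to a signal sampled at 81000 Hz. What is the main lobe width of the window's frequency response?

For a rectangular window of length N,
the main lobe width in frequency is 2*f_s/N.
= 2*81000/16 = 10125 Hz
This determines the minimum frequency separation for resolving two sinusoids.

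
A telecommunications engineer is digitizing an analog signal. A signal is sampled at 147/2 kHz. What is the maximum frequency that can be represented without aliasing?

The maximum frequency that can be represented without aliasing
is the Nyquist frequency: f_max = f_s / 2 = 147/2 kHz / 2 = 147/4 kHz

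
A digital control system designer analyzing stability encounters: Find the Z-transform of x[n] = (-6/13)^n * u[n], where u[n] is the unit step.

The Z-transform of a^n * u[n] is z/(z-a) for |z| > |a|.
Here a = -6/13, so X(z) = z/(z - (-6/13)) = 13z/(13z + 6)
ROC: |z| > 6/13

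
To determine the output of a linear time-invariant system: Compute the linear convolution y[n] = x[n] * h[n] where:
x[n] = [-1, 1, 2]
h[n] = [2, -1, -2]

y[n] = sum_k x[k]*h[n-k]. Output length = len(x) + len(h) - 1 = 3 + 3 - 1 = 5.
y[0] = -1*2 = -2
y[1] = 1*2 + -1*-1 = 3
y[2] = 2*2 + 1*-1 + -1*-2 = 5
y[3] = 2*-1 + 1*-2 = -4
y[4] = 2*-2 = -4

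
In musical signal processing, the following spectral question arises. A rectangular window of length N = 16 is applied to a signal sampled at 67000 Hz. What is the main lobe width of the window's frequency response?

For a rectangular window of length N,
the main lobe width in frequency is 2*f_s/N.
= 2*67000/16 = 8375 Hz
This determines the minimum frequency separation for resolving two sinusoids.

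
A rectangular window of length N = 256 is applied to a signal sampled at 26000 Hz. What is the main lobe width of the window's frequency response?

For a rectangular window of length N,
the main lobe width in frequency is 2*f_s/N.
= 2*26000/256 = 1625/8 Hz
This determines the minimum frequency separation for resolving two sinusoids.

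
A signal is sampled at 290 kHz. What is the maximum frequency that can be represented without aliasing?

The maximum frequency that can be represented without aliasing
is the Nyquist frequency: f_max = f_s / 2 = 290 kHz / 2 = 145 kHz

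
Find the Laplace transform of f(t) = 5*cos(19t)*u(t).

Standard pair: cos(wt)*u(t) <-> s/(s^2+w^2)
With w = 19: L{5*cos(19t)*u(t)} = 5s/(s^2+361)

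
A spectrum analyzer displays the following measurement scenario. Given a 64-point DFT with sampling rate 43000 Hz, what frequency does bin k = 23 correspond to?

The frequency of DFT bin k is: f_k = k * f_s / N
f_23 = 23 * 43000 / 64 = 123625/8 Hz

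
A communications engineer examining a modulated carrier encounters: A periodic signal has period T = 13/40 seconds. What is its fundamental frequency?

The fundamental frequency is the reciprocal of the period.
f = 1/T = 1/(13/40) = 40/13 Hz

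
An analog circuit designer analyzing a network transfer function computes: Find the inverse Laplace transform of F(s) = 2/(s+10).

Standard pair: k/(s+a) <-> k*e^(-at)*u(t)
With k=2, a=10: f(t) = 2*e^(-10t)*u(t)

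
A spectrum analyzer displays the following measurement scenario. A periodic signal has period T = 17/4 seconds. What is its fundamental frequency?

The fundamental frequency is the reciprocal of the period.
f = 1/T = 1/(17/4) = 4/17 Hz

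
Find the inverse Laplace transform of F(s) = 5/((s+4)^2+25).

Standard pair: w/((s+a)^2+w^2) <-> e^(-at)*sin(wt)*u(t)
With a=4, w=5: f(t) = e^(-4t)*sin(5t)*u(t)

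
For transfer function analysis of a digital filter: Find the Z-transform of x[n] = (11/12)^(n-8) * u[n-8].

Time-shifting property: if X(z) = Z{x[n]}, then Z{x[n-d]} = z^(-d) * X(z)
X(z) = z/(z - 11/12) for x[n] = (11/12)^n * u[n]
Z{x[n-8]} = z^(-8) * z/(z - 11/12) = z^(-7)/(z - 11/12)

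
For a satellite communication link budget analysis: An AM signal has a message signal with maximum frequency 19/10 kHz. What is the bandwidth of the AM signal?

In AM (double-sideband), the bandwidth is twice the message frequency.
BW = 2 * f_m = 2 * 19/10 kHz = 19/5 kHz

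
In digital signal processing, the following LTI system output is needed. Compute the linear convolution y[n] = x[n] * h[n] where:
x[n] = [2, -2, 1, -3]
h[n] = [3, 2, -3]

y[n] = sum_k x[k]*h[n-k]. Output length = len(x) + len(h) - 1 = 4 + 3 - 1 = 6.
y[0] = 2*3 = 6
y[1] = -2*3 + 2*2 = -2
y[2] = 1*3 + -2*2 + 2*-3 = -7
y[3] = -3*3 + 1*2 + -2*-3 = -1
y[4] = -3*2 + 1*-3 = -9
y[5] = -3*-3 = 9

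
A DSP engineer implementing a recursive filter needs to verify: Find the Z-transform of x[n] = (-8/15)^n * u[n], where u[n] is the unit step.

The Z-transform of a^n * u[n] is z/(z-a) for |z| > |a|.
Here a = -8/15, so X(z) = z/(z - (-8/15)) = 15z/(15z + 8)
ROC: |z| > 8/15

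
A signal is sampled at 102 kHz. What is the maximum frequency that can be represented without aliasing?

The maximum frequency that can be represented without aliasing
is the Nyquist frequency: f_max = f_s / 2 = 102 kHz / 2 = 51 kHz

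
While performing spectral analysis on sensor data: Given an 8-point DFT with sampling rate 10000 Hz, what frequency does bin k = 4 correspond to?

The frequency of DFT bin k is: f_k = k * f_s / N
f_4 = 4 * 10000 / 8 = 5000 Hz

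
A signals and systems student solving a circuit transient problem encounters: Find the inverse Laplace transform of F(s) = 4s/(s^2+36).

Standard pair: s/(s^2+w^2) <-> cos(wt)*u(t)
With k=4, w=6: f(t) = 4*cos(6t)*u(t)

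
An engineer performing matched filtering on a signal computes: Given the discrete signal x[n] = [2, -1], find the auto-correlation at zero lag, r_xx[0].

The auto-correlation at zero lag r_xx[0] equals the signal energy.
r_xx[0] = sum of x[n]^2 = 2^2 + (-1)^2
= 4 + 1 = 5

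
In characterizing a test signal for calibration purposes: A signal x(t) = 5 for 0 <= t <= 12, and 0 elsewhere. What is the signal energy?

Energy = integral of |x(t)|^2 dt over the signal duration
= 5^2 * 12 = 25 * 12 = 300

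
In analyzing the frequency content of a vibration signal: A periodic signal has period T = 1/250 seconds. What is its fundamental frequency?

The fundamental frequency is the reciprocal of the period.
f = 1/T = 1/(1/250) = 250 Hz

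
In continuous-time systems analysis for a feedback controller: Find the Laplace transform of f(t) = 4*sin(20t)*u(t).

Standard pair: sin(wt)*u(t) <-> w/(s^2+w^2)
With w = 20: L{4*sin(20t)*u(t)} = 80/(s^2+400)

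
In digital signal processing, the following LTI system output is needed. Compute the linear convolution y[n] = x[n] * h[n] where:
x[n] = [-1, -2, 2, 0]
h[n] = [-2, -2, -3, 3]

y[n] = sum_k x[k]*h[n-k]. Output length = len(x) + len(h) - 1 = 4 + 4 - 1 = 7.
y[0] = -1*-2 = 2
y[1] = -2*-2 + -1*-2 = 6
y[2] = 2*-2 + -2*-2 + -1*-3 = 3
y[3] = 0*-2 + 2*-2 + -2*-3 + -1*3 = -1
y[4] = 0*-2 + 2*-3 + -2*3 = -12
y[5] = 0*-3 + 2*3 = 6
y[6] = 0*3 = 0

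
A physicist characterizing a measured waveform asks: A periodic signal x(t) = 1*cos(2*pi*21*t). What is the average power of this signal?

Average power of A*cos(wt) is A^2/2.
P = 1^2 / 2 = 1/2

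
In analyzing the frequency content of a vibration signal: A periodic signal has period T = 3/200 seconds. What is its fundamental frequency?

The fundamental frequency is the reciprocal of the period.
f = 1/T = 1/(3/200) = 200/3 Hz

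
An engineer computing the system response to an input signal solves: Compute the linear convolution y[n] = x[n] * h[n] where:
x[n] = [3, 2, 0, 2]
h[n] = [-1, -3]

y[n] = sum_k x[k]*h[n-k]. Output length = len(x) + len(h) - 1 = 4 + 2 - 1 = 5.
y[0] = 3*-1 = -3
y[1] = 2*-1 + 3*-3 = -11
y[2] = 0*-1 + 2*-3 = -6
y[3] = 2*-1 + 0*-3 = -2
y[4] = 2*-3 = -6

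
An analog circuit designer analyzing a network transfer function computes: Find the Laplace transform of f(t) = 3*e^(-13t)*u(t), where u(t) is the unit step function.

Standard Laplace transform pair:
e^(-at)*u(t) <-> 1/(s+a)
With a = 13: L{3*e^(-13t)*u(t)} = 3/(s+13), ROC: Re(s) > -13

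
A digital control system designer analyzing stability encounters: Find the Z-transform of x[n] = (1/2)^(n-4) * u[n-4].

Time-shifting property: if X(z) = Z{x[n]}, then Z{x[n-d]} = z^(-d) * X(z)
X(z) = z/(z - 1/2) for x[n] = (1/2)^n * u[n]
Z{x[n-4]} = z^(-4) * z/(z - 1/2) = z^(-3)/(z - 1/2)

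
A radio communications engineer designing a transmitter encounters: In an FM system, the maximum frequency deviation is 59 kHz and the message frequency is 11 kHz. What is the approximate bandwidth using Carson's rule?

Carson's rule: BW = 2*(delta_f + f_m)
= 2*(59 + 11) kHz = 140 kHz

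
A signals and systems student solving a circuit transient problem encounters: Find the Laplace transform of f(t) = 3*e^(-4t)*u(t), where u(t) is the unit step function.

Standard Laplace transform pair:
e^(-at)*u(t) <-> 1/(s+a)
With a = 4: L{3*e^(-4t)*u(t)} = 3/(s+4), ROC: Re(s) > -4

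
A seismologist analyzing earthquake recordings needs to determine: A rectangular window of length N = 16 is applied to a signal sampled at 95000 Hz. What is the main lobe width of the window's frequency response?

For a rectangular window of length N,
the main lobe width in frequency is 2*f_s/N.
= 2*95000/16 = 11875 Hz
This determines the minimum frequency separation for resolving two sinusoids.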